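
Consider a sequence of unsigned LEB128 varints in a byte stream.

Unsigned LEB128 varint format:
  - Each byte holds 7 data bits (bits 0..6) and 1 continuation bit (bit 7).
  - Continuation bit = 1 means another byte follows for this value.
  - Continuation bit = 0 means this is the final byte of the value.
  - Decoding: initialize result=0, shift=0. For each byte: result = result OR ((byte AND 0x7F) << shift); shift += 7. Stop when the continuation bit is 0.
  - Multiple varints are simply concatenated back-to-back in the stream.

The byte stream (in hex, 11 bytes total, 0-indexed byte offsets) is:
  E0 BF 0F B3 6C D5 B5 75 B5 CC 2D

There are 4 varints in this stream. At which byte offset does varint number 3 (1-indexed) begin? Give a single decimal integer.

Answer: 5

Derivation:
  byte[0]=0xE0 cont=1 payload=0x60=96: acc |= 96<<0 -> acc=96 shift=7
  byte[1]=0xBF cont=1 payload=0x3F=63: acc |= 63<<7 -> acc=8160 shift=14
  byte[2]=0x0F cont=0 payload=0x0F=15: acc |= 15<<14 -> acc=253920 shift=21 [end]
Varint 1: bytes[0:3] = E0 BF 0F -> value 253920 (3 byte(s))
  byte[3]=0xB3 cont=1 payload=0x33=51: acc |= 51<<0 -> acc=51 shift=7
  byte[4]=0x6C cont=0 payload=0x6C=108: acc |= 108<<7 -> acc=13875 shift=14 [end]
Varint 2: bytes[3:5] = B3 6C -> value 13875 (2 byte(s))
  byte[5]=0xD5 cont=1 payload=0x55=85: acc |= 85<<0 -> acc=85 shift=7
  byte[6]=0xB5 cont=1 payload=0x35=53: acc |= 53<<7 -> acc=6869 shift=14
  byte[7]=0x75 cont=0 payload=0x75=117: acc |= 117<<14 -> acc=1923797 shift=21 [end]
Varint 3: bytes[5:8] = D5 B5 75 -> value 1923797 (3 byte(s))
  byte[8]=0xB5 cont=1 payload=0x35=53: acc |= 53<<0 -> acc=53 shift=7
  byte[9]=0xCC cont=1 payload=0x4C=76: acc |= 76<<7 -> acc=9781 shift=14
  byte[10]=0x2D cont=0 payload=0x2D=45: acc |= 45<<14 -> acc=747061 shift=21 [end]
Varint 4: bytes[8:11] = B5 CC 2D -> value 747061 (3 byte(s))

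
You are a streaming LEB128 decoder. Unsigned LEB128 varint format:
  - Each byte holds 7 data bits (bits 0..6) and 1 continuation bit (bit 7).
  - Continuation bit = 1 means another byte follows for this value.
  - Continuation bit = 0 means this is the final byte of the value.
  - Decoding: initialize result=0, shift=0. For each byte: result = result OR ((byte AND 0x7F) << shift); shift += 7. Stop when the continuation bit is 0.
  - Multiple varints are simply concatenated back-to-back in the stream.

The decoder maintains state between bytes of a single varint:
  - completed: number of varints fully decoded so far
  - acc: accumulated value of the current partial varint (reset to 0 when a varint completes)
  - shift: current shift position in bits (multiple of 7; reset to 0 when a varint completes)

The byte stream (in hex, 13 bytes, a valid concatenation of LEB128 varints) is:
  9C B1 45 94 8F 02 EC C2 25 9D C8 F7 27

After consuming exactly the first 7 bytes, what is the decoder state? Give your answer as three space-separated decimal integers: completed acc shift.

Answer: 2 108 7

Derivation:
byte[0]=0x9C cont=1 payload=0x1C: acc |= 28<<0 -> completed=0 acc=28 shift=7
byte[1]=0xB1 cont=1 payload=0x31: acc |= 49<<7 -> completed=0 acc=6300 shift=14
byte[2]=0x45 cont=0 payload=0x45: varint #1 complete (value=1136796); reset -> completed=1 acc=0 shift=0
byte[3]=0x94 cont=1 payload=0x14: acc |= 20<<0 -> completed=1 acc=20 shift=7
byte[4]=0x8F cont=1 payload=0x0F: acc |= 15<<7 -> completed=1 acc=1940 shift=14
byte[5]=0x02 cont=0 payload=0x02: varint #2 complete (value=34708); reset -> completed=2 acc=0 shift=0
byte[6]=0xEC cont=1 payload=0x6C: acc |= 108<<0 -> completed=2 acc=108 shift=7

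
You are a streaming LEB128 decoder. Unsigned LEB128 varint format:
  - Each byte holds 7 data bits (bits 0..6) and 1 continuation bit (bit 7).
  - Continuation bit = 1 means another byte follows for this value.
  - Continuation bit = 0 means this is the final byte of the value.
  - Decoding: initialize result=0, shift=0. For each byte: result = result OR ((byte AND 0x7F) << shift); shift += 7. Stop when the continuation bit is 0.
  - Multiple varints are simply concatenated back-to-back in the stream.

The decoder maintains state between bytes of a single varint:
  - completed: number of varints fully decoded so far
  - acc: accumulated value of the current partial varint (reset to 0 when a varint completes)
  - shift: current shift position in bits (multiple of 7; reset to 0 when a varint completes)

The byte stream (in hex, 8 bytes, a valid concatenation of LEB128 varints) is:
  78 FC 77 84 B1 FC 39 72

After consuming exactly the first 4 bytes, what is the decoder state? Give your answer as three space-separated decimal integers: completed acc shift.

byte[0]=0x78 cont=0 payload=0x78: varint #1 complete (value=120); reset -> completed=1 acc=0 shift=0
byte[1]=0xFC cont=1 payload=0x7C: acc |= 124<<0 -> completed=1 acc=124 shift=7
byte[2]=0x77 cont=0 payload=0x77: varint #2 complete (value=15356); reset -> completed=2 acc=0 shift=0
byte[3]=0x84 cont=1 payload=0x04: acc |= 4<<0 -> completed=2 acc=4 shift=7

Answer: 2 4 7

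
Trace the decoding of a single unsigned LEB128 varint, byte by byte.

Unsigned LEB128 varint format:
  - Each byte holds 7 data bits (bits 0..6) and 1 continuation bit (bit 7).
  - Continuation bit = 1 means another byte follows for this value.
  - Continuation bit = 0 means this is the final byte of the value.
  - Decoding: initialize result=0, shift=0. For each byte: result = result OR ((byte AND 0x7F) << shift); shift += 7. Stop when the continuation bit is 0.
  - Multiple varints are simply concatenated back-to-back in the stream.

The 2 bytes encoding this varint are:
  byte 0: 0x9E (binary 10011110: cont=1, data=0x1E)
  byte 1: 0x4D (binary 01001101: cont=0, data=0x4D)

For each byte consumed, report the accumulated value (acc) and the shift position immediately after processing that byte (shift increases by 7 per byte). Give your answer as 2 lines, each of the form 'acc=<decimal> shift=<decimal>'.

Answer: acc=30 shift=7
acc=9886 shift=14

Derivation:
byte 0=0x9E: payload=0x1E=30, contrib = 30<<0 = 30; acc -> 30, shift -> 7
byte 1=0x4D: payload=0x4D=77, contrib = 77<<7 = 9856; acc -> 9886, shift -> 14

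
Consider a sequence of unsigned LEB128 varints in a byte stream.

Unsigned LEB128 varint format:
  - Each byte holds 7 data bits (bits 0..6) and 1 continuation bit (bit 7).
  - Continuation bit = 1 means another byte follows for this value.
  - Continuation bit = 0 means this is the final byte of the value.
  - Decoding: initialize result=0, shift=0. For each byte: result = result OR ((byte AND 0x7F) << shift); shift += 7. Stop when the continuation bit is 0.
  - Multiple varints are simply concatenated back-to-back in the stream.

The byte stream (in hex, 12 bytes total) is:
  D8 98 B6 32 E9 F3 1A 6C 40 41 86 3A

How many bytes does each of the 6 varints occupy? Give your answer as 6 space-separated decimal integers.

Answer: 4 3 1 1 1 2

Derivation:
  byte[0]=0xD8 cont=1 payload=0x58=88: acc |= 88<<0 -> acc=88 shift=7
  byte[1]=0x98 cont=1 payload=0x18=24: acc |= 24<<7 -> acc=3160 shift=14
  byte[2]=0xB6 cont=1 payload=0x36=54: acc |= 54<<14 -> acc=887896 shift=21
  byte[3]=0x32 cont=0 payload=0x32=50: acc |= 50<<21 -> acc=105745496 shift=28 [end]
Varint 1: bytes[0:4] = D8 98 B6 32 -> value 105745496 (4 byte(s))
  byte[4]=0xE9 cont=1 payload=0x69=105: acc |= 105<<0 -> acc=105 shift=7
  byte[5]=0xF3 cont=1 payload=0x73=115: acc |= 115<<7 -> acc=14825 shift=14
  byte[6]=0x1A cont=0 payload=0x1A=26: acc |= 26<<14 -> acc=440809 shift=21 [end]
Varint 2: bytes[4:7] = E9 F3 1A -> value 440809 (3 byte(s))
  byte[7]=0x6C cont=0 payload=0x6C=108: acc |= 108<<0 -> acc=108 shift=7 [end]
Varint 3: bytes[7:8] = 6C -> value 108 (1 byte(s))
  byte[8]=0x40 cont=0 payload=0x40=64: acc |= 64<<0 -> acc=64 shift=7 [end]
Varint 4: bytes[8:9] = 40 -> value 64 (1 byte(s))
  byte[9]=0x41 cont=0 payload=0x41=65: acc |= 65<<0 -> acc=65 shift=7 [end]
Varint 5: bytes[9:10] = 41 -> value 65 (1 byte(s))
  byte[10]=0x86 cont=1 payload=0x06=6: acc |= 6<<0 -> acc=6 shift=7
  byte[11]=0x3A cont=0 payload=0x3A=58: acc |= 58<<7 -> acc=7430 shift=14 [end]
Varint 6: bytes[10:12] = 86 3A -> value 7430 (2 byte(s))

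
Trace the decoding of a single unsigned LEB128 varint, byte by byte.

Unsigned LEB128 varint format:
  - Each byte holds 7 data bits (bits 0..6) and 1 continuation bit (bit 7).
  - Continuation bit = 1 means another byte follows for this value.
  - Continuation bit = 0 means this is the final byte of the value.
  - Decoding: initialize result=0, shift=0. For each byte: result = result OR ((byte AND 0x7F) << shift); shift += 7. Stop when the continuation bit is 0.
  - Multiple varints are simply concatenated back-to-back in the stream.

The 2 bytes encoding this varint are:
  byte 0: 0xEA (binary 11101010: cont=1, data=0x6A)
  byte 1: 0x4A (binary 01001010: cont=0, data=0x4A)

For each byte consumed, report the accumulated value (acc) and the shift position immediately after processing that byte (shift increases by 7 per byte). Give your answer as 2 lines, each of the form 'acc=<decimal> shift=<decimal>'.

Answer: acc=106 shift=7
acc=9578 shift=14

Derivation:
byte 0=0xEA: payload=0x6A=106, contrib = 106<<0 = 106; acc -> 106, shift -> 7
byte 1=0x4A: payload=0x4A=74, contrib = 74<<7 = 9472; acc -> 9578, shift -> 14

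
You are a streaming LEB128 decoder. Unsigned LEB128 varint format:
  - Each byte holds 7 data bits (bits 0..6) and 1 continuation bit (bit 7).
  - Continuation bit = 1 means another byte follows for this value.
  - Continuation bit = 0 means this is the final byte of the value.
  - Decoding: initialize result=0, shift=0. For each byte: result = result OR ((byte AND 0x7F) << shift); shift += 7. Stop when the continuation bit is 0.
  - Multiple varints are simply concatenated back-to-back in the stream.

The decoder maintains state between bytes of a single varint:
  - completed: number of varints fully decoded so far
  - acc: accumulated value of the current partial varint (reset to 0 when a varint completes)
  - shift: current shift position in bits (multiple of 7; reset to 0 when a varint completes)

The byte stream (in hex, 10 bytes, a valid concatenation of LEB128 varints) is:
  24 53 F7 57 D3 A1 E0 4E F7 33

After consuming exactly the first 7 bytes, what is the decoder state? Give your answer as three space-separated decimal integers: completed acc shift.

byte[0]=0x24 cont=0 payload=0x24: varint #1 complete (value=36); reset -> completed=1 acc=0 shift=0
byte[1]=0x53 cont=0 payload=0x53: varint #2 complete (value=83); reset -> completed=2 acc=0 shift=0
byte[2]=0xF7 cont=1 payload=0x77: acc |= 119<<0 -> completed=2 acc=119 shift=7
byte[3]=0x57 cont=0 payload=0x57: varint #3 complete (value=11255); reset -> completed=3 acc=0 shift=0
byte[4]=0xD3 cont=1 payload=0x53: acc |= 83<<0 -> completed=3 acc=83 shift=7
byte[5]=0xA1 cont=1 payload=0x21: acc |= 33<<7 -> completed=3 acc=4307 shift=14
byte[6]=0xE0 cont=1 payload=0x60: acc |= 96<<14 -> completed=3 acc=1577171 shift=21

Answer: 3 1577171 21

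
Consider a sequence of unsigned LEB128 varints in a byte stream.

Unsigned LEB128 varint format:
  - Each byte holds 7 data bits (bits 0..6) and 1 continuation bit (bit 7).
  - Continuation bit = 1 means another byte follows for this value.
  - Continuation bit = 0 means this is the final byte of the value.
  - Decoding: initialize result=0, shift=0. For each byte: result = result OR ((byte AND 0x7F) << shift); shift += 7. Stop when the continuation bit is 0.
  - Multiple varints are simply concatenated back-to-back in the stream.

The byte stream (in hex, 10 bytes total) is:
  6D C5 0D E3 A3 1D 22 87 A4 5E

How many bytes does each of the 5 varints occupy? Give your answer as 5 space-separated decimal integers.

Answer: 1 2 3 1 3

Derivation:
  byte[0]=0x6D cont=0 payload=0x6D=109: acc |= 109<<0 -> acc=109 shift=7 [end]
Varint 1: bytes[0:1] = 6D -> value 109 (1 byte(s))
  byte[1]=0xC5 cont=1 payload=0x45=69: acc |= 69<<0 -> acc=69 shift=7
  byte[2]=0x0D cont=0 payload=0x0D=13: acc |= 13<<7 -> acc=1733 shift=14 [end]
Varint 2: bytes[1:3] = C5 0D -> value 1733 (2 byte(s))
  byte[3]=0xE3 cont=1 payload=0x63=99: acc |= 99<<0 -> acc=99 shift=7
  byte[4]=0xA3 cont=1 payload=0x23=35: acc |= 35<<7 -> acc=4579 shift=14
  byte[5]=0x1D cont=0 payload=0x1D=29: acc |= 29<<14 -> acc=479715 shift=21 [end]
Varint 3: bytes[3:6] = E3 A3 1D -> value 479715 (3 byte(s))
  byte[6]=0x22 cont=0 payload=0x22=34: acc |= 34<<0 -> acc=34 shift=7 [end]
Varint 4: bytes[6:7] = 22 -> value 34 (1 byte(s))
  byte[7]=0x87 cont=1 payload=0x07=7: acc |= 7<<0 -> acc=7 shift=7
  byte[8]=0xA4 cont=1 payload=0x24=36: acc |= 36<<7 -> acc=4615 shift=14
  byte[9]=0x5E cont=0 payload=0x5E=94: acc |= 94<<14 -> acc=1544711 shift=21 [end]
Varint 5: bytes[7:10] = 87 A4 5E -> value 1544711 (3 byte(s))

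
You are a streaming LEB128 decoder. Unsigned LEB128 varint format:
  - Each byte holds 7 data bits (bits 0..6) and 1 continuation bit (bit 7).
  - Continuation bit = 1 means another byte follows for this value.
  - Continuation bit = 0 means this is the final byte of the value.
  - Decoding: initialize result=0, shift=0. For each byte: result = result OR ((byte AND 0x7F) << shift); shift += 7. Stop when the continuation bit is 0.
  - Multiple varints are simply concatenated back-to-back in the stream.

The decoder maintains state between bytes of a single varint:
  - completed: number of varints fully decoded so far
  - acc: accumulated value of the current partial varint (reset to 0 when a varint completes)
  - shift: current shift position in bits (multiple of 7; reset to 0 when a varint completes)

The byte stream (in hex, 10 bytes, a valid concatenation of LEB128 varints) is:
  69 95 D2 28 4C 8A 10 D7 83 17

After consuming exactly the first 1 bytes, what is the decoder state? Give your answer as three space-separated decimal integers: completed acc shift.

byte[0]=0x69 cont=0 payload=0x69: varint #1 complete (value=105); reset -> completed=1 acc=0 shift=0

Answer: 1 0 0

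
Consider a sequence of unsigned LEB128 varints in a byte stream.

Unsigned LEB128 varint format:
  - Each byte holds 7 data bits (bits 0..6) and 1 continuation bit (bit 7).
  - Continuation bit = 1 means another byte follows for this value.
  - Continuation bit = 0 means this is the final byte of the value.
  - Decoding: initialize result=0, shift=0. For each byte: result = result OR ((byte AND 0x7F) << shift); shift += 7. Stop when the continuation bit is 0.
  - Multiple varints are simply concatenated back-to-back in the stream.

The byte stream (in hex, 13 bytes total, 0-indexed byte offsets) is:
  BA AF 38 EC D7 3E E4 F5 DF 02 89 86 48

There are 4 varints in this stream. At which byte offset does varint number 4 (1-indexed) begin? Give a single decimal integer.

Answer: 10

Derivation:
  byte[0]=0xBA cont=1 payload=0x3A=58: acc |= 58<<0 -> acc=58 shift=7
  byte[1]=0xAF cont=1 payload=0x2F=47: acc |= 47<<7 -> acc=6074 shift=14
  byte[2]=0x38 cont=0 payload=0x38=56: acc |= 56<<14 -> acc=923578 shift=21 [end]
Varint 1: bytes[0:3] = BA AF 38 -> value 923578 (3 byte(s))
  byte[3]=0xEC cont=1 payload=0x6C=108: acc |= 108<<0 -> acc=108 shift=7
  byte[4]=0xD7 cont=1 payload=0x57=87: acc |= 87<<7 -> acc=11244 shift=14
  byte[5]=0x3E cont=0 payload=0x3E=62: acc |= 62<<14 -> acc=1027052 shift=21 [end]
Varint 2: bytes[3:6] = EC D7 3E -> value 1027052 (3 byte(s))
  byte[6]=0xE4 cont=1 payload=0x64=100: acc |= 100<<0 -> acc=100 shift=7
  byte[7]=0xF5 cont=1 payload=0x75=117: acc |= 117<<7 -> acc=15076 shift=14
  byte[8]=0xDF cont=1 payload=0x5F=95: acc |= 95<<14 -> acc=1571556 shift=21
  byte[9]=0x02 cont=0 payload=0x02=2: acc |= 2<<21 -> acc=5765860 shift=28 [end]
Varint 3: bytes[6:10] = E4 F5 DF 02 -> value 5765860 (4 byte(s))
  byte[10]=0x89 cont=1 payload=0x09=9: acc |= 9<<0 -> acc=9 shift=7
  byte[11]=0x86 cont=1 payload=0x06=6: acc |= 6<<7 -> acc=777 shift=14
  byte[12]=0x48 cont=0 payload=0x48=72: acc |= 72<<14 -> acc=1180425 shift=21 [end]
Varint 4: bytes[10:13] = 89 86 48 -> value 1180425 (3 byte(s))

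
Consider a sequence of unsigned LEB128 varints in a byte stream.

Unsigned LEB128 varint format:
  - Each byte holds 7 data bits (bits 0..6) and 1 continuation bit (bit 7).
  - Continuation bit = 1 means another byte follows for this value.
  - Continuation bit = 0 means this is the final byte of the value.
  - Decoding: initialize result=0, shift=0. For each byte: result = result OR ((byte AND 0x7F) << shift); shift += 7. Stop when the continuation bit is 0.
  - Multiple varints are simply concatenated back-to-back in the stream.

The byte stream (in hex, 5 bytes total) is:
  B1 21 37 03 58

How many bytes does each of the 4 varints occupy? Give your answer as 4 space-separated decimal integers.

Answer: 2 1 1 1

Derivation:
  byte[0]=0xB1 cont=1 payload=0x31=49: acc |= 49<<0 -> acc=49 shift=7
  byte[1]=0x21 cont=0 payload=0x21=33: acc |= 33<<7 -> acc=4273 shift=14 [end]
Varint 1: bytes[0:2] = B1 21 -> value 4273 (2 byte(s))
  byte[2]=0x37 cont=0 payload=0x37=55: acc |= 55<<0 -> acc=55 shift=7 [end]
Varint 2: bytes[2:3] = 37 -> value 55 (1 byte(s))
  byte[3]=0x03 cont=0 payload=0x03=3: acc |= 3<<0 -> acc=3 shift=7 [end]
Varint 3: bytes[3:4] = 03 -> value 3 (1 byte(s))
  byte[4]=0x58 cont=0 payload=0x58=88: acc |= 88<<0 -> acc=88 shift=7 [end]
Varint 4: bytes[4:5] = 58 -> value 88 (1 byte(s))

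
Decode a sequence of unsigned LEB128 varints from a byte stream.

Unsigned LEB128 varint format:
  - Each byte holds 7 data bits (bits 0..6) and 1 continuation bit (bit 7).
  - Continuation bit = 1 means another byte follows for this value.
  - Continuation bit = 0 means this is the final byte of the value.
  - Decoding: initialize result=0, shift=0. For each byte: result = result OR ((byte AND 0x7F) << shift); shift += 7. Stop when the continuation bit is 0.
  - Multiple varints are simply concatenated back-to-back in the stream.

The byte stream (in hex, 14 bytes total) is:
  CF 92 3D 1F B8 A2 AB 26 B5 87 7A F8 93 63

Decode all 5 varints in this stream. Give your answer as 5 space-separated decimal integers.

  byte[0]=0xCF cont=1 payload=0x4F=79: acc |= 79<<0 -> acc=79 shift=7
  byte[1]=0x92 cont=1 payload=0x12=18: acc |= 18<<7 -> acc=2383 shift=14
  byte[2]=0x3D cont=0 payload=0x3D=61: acc |= 61<<14 -> acc=1001807 shift=21 [end]
Varint 1: bytes[0:3] = CF 92 3D -> value 1001807 (3 byte(s))
  byte[3]=0x1F cont=0 payload=0x1F=31: acc |= 31<<0 -> acc=31 shift=7 [end]
Varint 2: bytes[3:4] = 1F -> value 31 (1 byte(s))
  byte[4]=0xB8 cont=1 payload=0x38=56: acc |= 56<<0 -> acc=56 shift=7
  byte[5]=0xA2 cont=1 payload=0x22=34: acc |= 34<<7 -> acc=4408 shift=14
  byte[6]=0xAB cont=1 payload=0x2B=43: acc |= 43<<14 -> acc=708920 shift=21
  byte[7]=0x26 cont=0 payload=0x26=38: acc |= 38<<21 -> acc=80400696 shift=28 [end]
Varint 3: bytes[4:8] = B8 A2 AB 26 -> value 80400696 (4 byte(s))
  byte[8]=0xB5 cont=1 payload=0x35=53: acc |= 53<<0 -> acc=53 shift=7
  byte[9]=0x87 cont=1 payload=0x07=7: acc |= 7<<7 -> acc=949 shift=14
  byte[10]=0x7A cont=0 payload=0x7A=122: acc |= 122<<14 -> acc=1999797 shift=21 [end]
Varint 4: bytes[8:11] = B5 87 7A -> value 1999797 (3 byte(s))
  byte[11]=0xF8 cont=1 payload=0x78=120: acc |= 120<<0 -> acc=120 shift=7
  byte[12]=0x93 cont=1 payload=0x13=19: acc |= 19<<7 -> acc=2552 shift=14
  byte[13]=0x63 cont=0 payload=0x63=99: acc |= 99<<14 -> acc=1624568 shift=21 [end]
Varint 5: bytes[11:14] = F8 93 63 -> value 1624568 (3 byte(s))

Answer: 1001807 31 80400696 1999797 1624568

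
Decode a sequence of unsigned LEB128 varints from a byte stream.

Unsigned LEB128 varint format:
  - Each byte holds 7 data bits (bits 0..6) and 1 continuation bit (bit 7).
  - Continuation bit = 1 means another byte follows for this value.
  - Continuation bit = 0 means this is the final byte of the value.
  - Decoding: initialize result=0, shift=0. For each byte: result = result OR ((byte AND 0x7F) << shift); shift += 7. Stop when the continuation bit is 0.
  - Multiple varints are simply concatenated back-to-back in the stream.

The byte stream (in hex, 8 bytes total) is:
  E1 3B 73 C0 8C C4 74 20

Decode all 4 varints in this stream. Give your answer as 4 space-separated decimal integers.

Answer: 7649 115 244385344 32

Derivation:
  byte[0]=0xE1 cont=1 payload=0x61=97: acc |= 97<<0 -> acc=97 shift=7
  byte[1]=0x3B cont=0 payload=0x3B=59: acc |= 59<<7 -> acc=7649 shift=14 [end]
Varint 1: bytes[0:2] = E1 3B -> value 7649 (2 byte(s))
  byte[2]=0x73 cont=0 payload=0x73=115: acc |= 115<<0 -> acc=115 shift=7 [end]
Varint 2: bytes[2:3] = 73 -> value 115 (1 byte(s))
  byte[3]=0xC0 cont=1 payload=0x40=64: acc |= 64<<0 -> acc=64 shift=7
  byte[4]=0x8C cont=1 payload=0x0C=12: acc |= 12<<7 -> acc=1600 shift=14
  byte[5]=0xC4 cont=1 payload=0x44=68: acc |= 68<<14 -> acc=1115712 shift=21
  byte[6]=0x74 cont=0 payload=0x74=116: acc |= 116<<21 -> acc=244385344 shift=28 [end]
Varint 3: bytes[3:7] = C0 8C C4 74 -> value 244385344 (4 byte(s))
  byte[7]=0x20 cont=0 payload=0x20=32: acc |= 32<<0 -> acc=32 shift=7 [end]
Varint 4: bytes[7:8] = 20 -> value 32 (1 byte(s))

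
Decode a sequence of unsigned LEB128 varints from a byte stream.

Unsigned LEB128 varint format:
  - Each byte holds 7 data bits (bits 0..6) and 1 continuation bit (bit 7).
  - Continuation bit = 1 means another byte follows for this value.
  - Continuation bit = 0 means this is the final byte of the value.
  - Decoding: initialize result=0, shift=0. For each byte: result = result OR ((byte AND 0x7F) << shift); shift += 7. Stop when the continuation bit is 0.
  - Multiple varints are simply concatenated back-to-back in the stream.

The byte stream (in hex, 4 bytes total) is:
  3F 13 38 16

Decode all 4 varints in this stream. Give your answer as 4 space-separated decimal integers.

  byte[0]=0x3F cont=0 payload=0x3F=63: acc |= 63<<0 -> acc=63 shift=7 [end]
Varint 1: bytes[0:1] = 3F -> value 63 (1 byte(s))
  byte[1]=0x13 cont=0 payload=0x13=19: acc |= 19<<0 -> acc=19 shift=7 [end]
Varint 2: bytes[1:2] = 13 -> value 19 (1 byte(s))
  byte[2]=0x38 cont=0 payload=0x38=56: acc |= 56<<0 -> acc=56 shift=7 [end]
Varint 3: bytes[2:3] = 38 -> value 56 (1 byte(s))
  byte[3]=0x16 cont=0 payload=0x16=22: acc |= 22<<0 -> acc=22 shift=7 [end]
Varint 4: bytes[3:4] = 16 -> value 22 (1 byte(s))

Answer: 63 19 56 22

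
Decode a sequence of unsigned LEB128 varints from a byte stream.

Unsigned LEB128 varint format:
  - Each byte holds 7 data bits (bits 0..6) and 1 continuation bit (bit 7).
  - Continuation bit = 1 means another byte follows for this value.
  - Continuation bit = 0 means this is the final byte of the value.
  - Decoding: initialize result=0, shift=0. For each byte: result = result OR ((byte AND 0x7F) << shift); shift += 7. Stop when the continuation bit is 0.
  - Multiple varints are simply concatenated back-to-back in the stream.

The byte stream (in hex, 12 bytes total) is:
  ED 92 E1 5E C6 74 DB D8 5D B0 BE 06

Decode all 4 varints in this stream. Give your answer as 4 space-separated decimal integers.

  byte[0]=0xED cont=1 payload=0x6D=109: acc |= 109<<0 -> acc=109 shift=7
  byte[1]=0x92 cont=1 payload=0x12=18: acc |= 18<<7 -> acc=2413 shift=14
  byte[2]=0xE1 cont=1 payload=0x61=97: acc |= 97<<14 -> acc=1591661 shift=21
  byte[3]=0x5E cont=0 payload=0x5E=94: acc |= 94<<21 -> acc=198723949 shift=28 [end]
Varint 1: bytes[0:4] = ED 92 E1 5E -> value 198723949 (4 byte(s))
  byte[4]=0xC6 cont=1 payload=0x46=70: acc |= 70<<0 -> acc=70 shift=7
  byte[5]=0x74 cont=0 payload=0x74=116: acc |= 116<<7 -> acc=14918 shift=14 [end]
Varint 2: bytes[4:6] = C6 74 -> value 14918 (2 byte(s))
  byte[6]=0xDB cont=1 payload=0x5B=91: acc |= 91<<0 -> acc=91 shift=7
  byte[7]=0xD8 cont=1 payload=0x58=88: acc |= 88<<7 -> acc=11355 shift=14
  byte[8]=0x5D cont=0 payload=0x5D=93: acc |= 93<<14 -> acc=1535067 shift=21 [end]
Varint 3: bytes[6:9] = DB D8 5D -> value 1535067 (3 byte(s))
  byte[9]=0xB0 cont=1 payload=0x30=48: acc |= 48<<0 -> acc=48 shift=7
  byte[10]=0xBE cont=1 payload=0x3E=62: acc |= 62<<7 -> acc=7984 shift=14
  byte[11]=0x06 cont=0 payload=0x06=6: acc |= 6<<14 -> acc=106288 shift=21 [end]
Varint 4: bytes[9:12] = B0 BE 06 -> value 106288 (3 byte(s))

Answer: 198723949 14918 1535067 106288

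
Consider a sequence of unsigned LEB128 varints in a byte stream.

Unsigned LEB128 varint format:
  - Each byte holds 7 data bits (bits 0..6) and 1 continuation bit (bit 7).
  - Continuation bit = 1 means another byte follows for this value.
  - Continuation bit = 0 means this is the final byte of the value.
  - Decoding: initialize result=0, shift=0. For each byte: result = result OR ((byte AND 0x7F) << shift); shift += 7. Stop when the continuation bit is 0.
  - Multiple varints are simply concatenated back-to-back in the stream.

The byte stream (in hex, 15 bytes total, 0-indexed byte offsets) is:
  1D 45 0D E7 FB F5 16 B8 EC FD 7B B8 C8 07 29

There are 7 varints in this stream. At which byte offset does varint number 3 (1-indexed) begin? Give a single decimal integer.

  byte[0]=0x1D cont=0 payload=0x1D=29: acc |= 29<<0 -> acc=29 shift=7 [end]
Varint 1: bytes[0:1] = 1D -> value 29 (1 byte(s))
  byte[1]=0x45 cont=0 payload=0x45=69: acc |= 69<<0 -> acc=69 shift=7 [end]
Varint 2: bytes[1:2] = 45 -> value 69 (1 byte(s))
  byte[2]=0x0D cont=0 payload=0x0D=13: acc |= 13<<0 -> acc=13 shift=7 [end]
Varint 3: bytes[2:3] = 0D -> value 13 (1 byte(s))
  byte[3]=0xE7 cont=1 payload=0x67=103: acc |= 103<<0 -> acc=103 shift=7
  byte[4]=0xFB cont=1 payload=0x7B=123: acc |= 123<<7 -> acc=15847 shift=14
  byte[5]=0xF5 cont=1 payload=0x75=117: acc |= 117<<14 -> acc=1932775 shift=21
  byte[6]=0x16 cont=0 payload=0x16=22: acc |= 22<<21 -> acc=48070119 shift=28 [end]
Varint 4: bytes[3:7] = E7 FB F5 16 -> value 48070119 (4 byte(s))
  byte[7]=0xB8 cont=1 payload=0x38=56: acc |= 56<<0 -> acc=56 shift=7
  byte[8]=0xEC cont=1 payload=0x6C=108: acc |= 108<<7 -> acc=13880 shift=14
  byte[9]=0xFD cont=1 payload=0x7D=125: acc |= 125<<14 -> acc=2061880 shift=21
  byte[10]=0x7B cont=0 payload=0x7B=123: acc |= 123<<21 -> acc=260011576 shift=28 [end]
Varint 5: bytes[7:11] = B8 EC FD 7B -> value 260011576 (4 byte(s))
  byte[11]=0xB8 cont=1 payload=0x38=56: acc |= 56<<0 -> acc=56 shift=7
  byte[12]=0xC8 cont=1 payload=0x48=72: acc |= 72<<7 -> acc=9272 shift=14
  byte[13]=0x07 cont=0 payload=0x07=7: acc |= 7<<14 -> acc=123960 shift=21 [end]
Varint 6: bytes[11:14] = B8 C8 07 -> value 123960 (3 byte(s))
  byte[14]=0x29 cont=0 payload=0x29=41: acc |= 41<<0 -> acc=41 shift=7 [end]
Varint 7: bytes[14:15] = 29 -> value 41 (1 byte(s))

Answer: 2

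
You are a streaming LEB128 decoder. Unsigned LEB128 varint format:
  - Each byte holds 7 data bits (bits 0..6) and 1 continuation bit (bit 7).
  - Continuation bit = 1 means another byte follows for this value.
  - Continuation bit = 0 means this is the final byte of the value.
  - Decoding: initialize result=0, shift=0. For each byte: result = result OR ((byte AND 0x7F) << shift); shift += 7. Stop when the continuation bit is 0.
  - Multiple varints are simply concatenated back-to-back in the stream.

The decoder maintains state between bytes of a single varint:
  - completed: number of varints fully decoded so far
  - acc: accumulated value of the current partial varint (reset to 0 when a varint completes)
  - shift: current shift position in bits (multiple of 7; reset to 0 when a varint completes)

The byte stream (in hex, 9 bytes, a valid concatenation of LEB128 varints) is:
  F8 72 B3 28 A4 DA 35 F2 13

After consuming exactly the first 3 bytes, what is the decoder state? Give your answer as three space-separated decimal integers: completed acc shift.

Answer: 1 51 7

Derivation:
byte[0]=0xF8 cont=1 payload=0x78: acc |= 120<<0 -> completed=0 acc=120 shift=7
byte[1]=0x72 cont=0 payload=0x72: varint #1 complete (value=14712); reset -> completed=1 acc=0 shift=0
byte[2]=0xB3 cont=1 payload=0x33: acc |= 51<<0 -> completed=1 acc=51 shift=7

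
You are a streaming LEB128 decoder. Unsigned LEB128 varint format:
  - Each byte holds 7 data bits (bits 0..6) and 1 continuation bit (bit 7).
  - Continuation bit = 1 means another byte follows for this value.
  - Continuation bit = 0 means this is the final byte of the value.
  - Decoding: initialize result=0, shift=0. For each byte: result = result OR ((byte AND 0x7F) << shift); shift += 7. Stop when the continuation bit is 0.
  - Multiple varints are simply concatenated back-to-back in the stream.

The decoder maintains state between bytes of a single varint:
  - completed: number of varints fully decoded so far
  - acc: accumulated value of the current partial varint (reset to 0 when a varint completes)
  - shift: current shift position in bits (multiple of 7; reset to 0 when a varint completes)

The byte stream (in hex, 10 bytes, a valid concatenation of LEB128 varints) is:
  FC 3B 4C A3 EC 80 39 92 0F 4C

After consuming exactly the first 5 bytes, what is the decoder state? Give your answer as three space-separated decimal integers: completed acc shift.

Answer: 2 13859 14

Derivation:
byte[0]=0xFC cont=1 payload=0x7C: acc |= 124<<0 -> completed=0 acc=124 shift=7
byte[1]=0x3B cont=0 payload=0x3B: varint #1 complete (value=7676); reset -> completed=1 acc=0 shift=0
byte[2]=0x4C cont=0 payload=0x4C: varint #2 complete (value=76); reset -> completed=2 acc=0 shift=0
byte[3]=0xA3 cont=1 payload=0x23: acc |= 35<<0 -> completed=2 acc=35 shift=7
byte[4]=0xEC cont=1 payload=0x6C: acc |= 108<<7 -> completed=2 acc=13859 shift=14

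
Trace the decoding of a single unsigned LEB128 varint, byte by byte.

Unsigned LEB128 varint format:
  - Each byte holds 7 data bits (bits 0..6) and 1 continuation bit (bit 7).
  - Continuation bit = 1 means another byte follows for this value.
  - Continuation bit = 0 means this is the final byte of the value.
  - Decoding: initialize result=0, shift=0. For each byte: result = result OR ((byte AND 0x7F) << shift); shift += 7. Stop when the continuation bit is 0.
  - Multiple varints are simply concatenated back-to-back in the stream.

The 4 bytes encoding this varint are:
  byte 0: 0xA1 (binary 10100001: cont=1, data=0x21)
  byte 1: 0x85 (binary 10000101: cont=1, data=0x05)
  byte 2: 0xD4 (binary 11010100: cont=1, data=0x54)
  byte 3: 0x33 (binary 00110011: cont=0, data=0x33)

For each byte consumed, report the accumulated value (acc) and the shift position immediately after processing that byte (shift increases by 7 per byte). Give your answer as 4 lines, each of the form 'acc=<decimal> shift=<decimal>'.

byte 0=0xA1: payload=0x21=33, contrib = 33<<0 = 33; acc -> 33, shift -> 7
byte 1=0x85: payload=0x05=5, contrib = 5<<7 = 640; acc -> 673, shift -> 14
byte 2=0xD4: payload=0x54=84, contrib = 84<<14 = 1376256; acc -> 1376929, shift -> 21
byte 3=0x33: payload=0x33=51, contrib = 51<<21 = 106954752; acc -> 108331681, shift -> 28

Answer: acc=33 shift=7
acc=673 shift=14
acc=1376929 shift=21
acc=108331681 shift=28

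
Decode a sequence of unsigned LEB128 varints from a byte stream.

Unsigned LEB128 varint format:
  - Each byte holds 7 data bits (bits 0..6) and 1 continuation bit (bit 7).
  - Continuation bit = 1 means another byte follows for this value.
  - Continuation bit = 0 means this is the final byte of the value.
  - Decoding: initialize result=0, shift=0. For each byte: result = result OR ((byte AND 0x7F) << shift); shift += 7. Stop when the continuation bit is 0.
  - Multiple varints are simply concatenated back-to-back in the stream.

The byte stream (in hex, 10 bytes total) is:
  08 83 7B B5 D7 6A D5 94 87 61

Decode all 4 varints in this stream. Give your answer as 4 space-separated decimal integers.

  byte[0]=0x08 cont=0 payload=0x08=8: acc |= 8<<0 -> acc=8 shift=7 [end]
Varint 1: bytes[0:1] = 08 -> value 8 (1 byte(s))
  byte[1]=0x83 cont=1 payload=0x03=3: acc |= 3<<0 -> acc=3 shift=7
  byte[2]=0x7B cont=0 payload=0x7B=123: acc |= 123<<7 -> acc=15747 shift=14 [end]
Varint 2: bytes[1:3] = 83 7B -> value 15747 (2 byte(s))
  byte[3]=0xB5 cont=1 payload=0x35=53: acc |= 53<<0 -> acc=53 shift=7
  byte[4]=0xD7 cont=1 payload=0x57=87: acc |= 87<<7 -> acc=11189 shift=14
  byte[5]=0x6A cont=0 payload=0x6A=106: acc |= 106<<14 -> acc=1747893 shift=21 [end]
Varint 3: bytes[3:6] = B5 D7 6A -> value 1747893 (3 byte(s))
  byte[6]=0xD5 cont=1 payload=0x55=85: acc |= 85<<0 -> acc=85 shift=7
  byte[7]=0x94 cont=1 payload=0x14=20: acc |= 20<<7 -> acc=2645 shift=14
  byte[8]=0x87 cont=1 payload=0x07=7: acc |= 7<<14 -> acc=117333 shift=21
  byte[9]=0x61 cont=0 payload=0x61=97: acc |= 97<<21 -> acc=203541077 shift=28 [end]
Varint 4: bytes[6:10] = D5 94 87 61 -> value 203541077 (4 byte(s))

Answer: 8 15747 1747893 203541077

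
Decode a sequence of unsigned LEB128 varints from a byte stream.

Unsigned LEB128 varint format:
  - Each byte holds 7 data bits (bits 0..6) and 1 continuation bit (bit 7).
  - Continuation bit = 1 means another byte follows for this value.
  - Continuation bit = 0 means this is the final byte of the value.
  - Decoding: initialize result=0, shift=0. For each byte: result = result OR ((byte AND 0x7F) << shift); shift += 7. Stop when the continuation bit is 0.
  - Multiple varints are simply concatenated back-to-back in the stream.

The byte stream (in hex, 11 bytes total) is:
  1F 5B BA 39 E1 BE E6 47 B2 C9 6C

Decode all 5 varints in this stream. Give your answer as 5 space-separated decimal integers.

  byte[0]=0x1F cont=0 payload=0x1F=31: acc |= 31<<0 -> acc=31 shift=7 [end]
Varint 1: bytes[0:1] = 1F -> value 31 (1 byte(s))
  byte[1]=0x5B cont=0 payload=0x5B=91: acc |= 91<<0 -> acc=91 shift=7 [end]
Varint 2: bytes[1:2] = 5B -> value 91 (1 byte(s))
  byte[2]=0xBA cont=1 payload=0x3A=58: acc |= 58<<0 -> acc=58 shift=7
  byte[3]=0x39 cont=0 payload=0x39=57: acc |= 57<<7 -> acc=7354 shift=14 [end]
Varint 3: bytes[2:4] = BA 39 -> value 7354 (2 byte(s))
  byte[4]=0xE1 cont=1 payload=0x61=97: acc |= 97<<0 -> acc=97 shift=7
  byte[5]=0xBE cont=1 payload=0x3E=62: acc |= 62<<7 -> acc=8033 shift=14
  byte[6]=0xE6 cont=1 payload=0x66=102: acc |= 102<<14 -> acc=1679201 shift=21
  byte[7]=0x47 cont=0 payload=0x47=71: acc |= 71<<21 -> acc=150576993 shift=28 [end]
Varint 4: bytes[4:8] = E1 BE E6 47 -> value 150576993 (4 byte(s))
  byte[8]=0xB2 cont=1 payload=0x32=50: acc |= 50<<0 -> acc=50 shift=7
  byte[9]=0xC9 cont=1 payload=0x49=73: acc |= 73<<7 -> acc=9394 shift=14
  byte[10]=0x6C cont=0 payload=0x6C=108: acc |= 108<<14 -> acc=1778866 shift=21 [end]
Varint 5: bytes[8:11] = B2 C9 6C -> value 1778866 (3 byte(s))

Answer: 31 91 7354 150576993 1778866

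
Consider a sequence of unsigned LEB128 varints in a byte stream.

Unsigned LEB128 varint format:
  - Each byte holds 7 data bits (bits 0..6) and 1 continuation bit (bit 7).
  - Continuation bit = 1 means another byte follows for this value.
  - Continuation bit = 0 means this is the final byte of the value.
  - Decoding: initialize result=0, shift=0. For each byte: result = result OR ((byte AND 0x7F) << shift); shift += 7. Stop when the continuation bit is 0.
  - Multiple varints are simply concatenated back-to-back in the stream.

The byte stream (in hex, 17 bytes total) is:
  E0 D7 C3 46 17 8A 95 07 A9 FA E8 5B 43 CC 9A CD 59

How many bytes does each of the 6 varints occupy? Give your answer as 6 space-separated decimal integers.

Answer: 4 1 3 4 1 4

Derivation:
  byte[0]=0xE0 cont=1 payload=0x60=96: acc |= 96<<0 -> acc=96 shift=7
  byte[1]=0xD7 cont=1 payload=0x57=87: acc |= 87<<7 -> acc=11232 shift=14
  byte[2]=0xC3 cont=1 payload=0x43=67: acc |= 67<<14 -> acc=1108960 shift=21
  byte[3]=0x46 cont=0 payload=0x46=70: acc |= 70<<21 -> acc=147909600 shift=28 [end]
Varint 1: bytes[0:4] = E0 D7 C3 46 -> value 147909600 (4 byte(s))
  byte[4]=0x17 cont=0 payload=0x17=23: acc |= 23<<0 -> acc=23 shift=7 [end]
Varint 2: bytes[4:5] = 17 -> value 23 (1 byte(s))
  byte[5]=0x8A cont=1 payload=0x0A=10: acc |= 10<<0 -> acc=10 shift=7
  byte[6]=0x95 cont=1 payload=0x15=21: acc |= 21<<7 -> acc=2698 shift=14
  byte[7]=0x07 cont=0 payload=0x07=7: acc |= 7<<14 -> acc=117386 shift=21 [end]
Varint 3: bytes[5:8] = 8A 95 07 -> value 117386 (3 byte(s))
  byte[8]=0xA9 cont=1 payload=0x29=41: acc |= 41<<0 -> acc=41 shift=7
  byte[9]=0xFA cont=1 payload=0x7A=122: acc |= 122<<7 -> acc=15657 shift=14
  byte[10]=0xE8 cont=1 payload=0x68=104: acc |= 104<<14 -> acc=1719593 shift=21
  byte[11]=0x5B cont=0 payload=0x5B=91: acc |= 91<<21 -> acc=192560425 shift=28 [end]
Varint 4: bytes[8:12] = A9 FA E8 5B -> value 192560425 (4 byte(s))
  byte[12]=0x43 cont=0 payload=0x43=67: acc |= 67<<0 -> acc=67 shift=7 [end]
Varint 5: bytes[12:13] = 43 -> value 67 (1 byte(s))
  byte[13]=0xCC cont=1 payload=0x4C=76: acc |= 76<<0 -> acc=76 shift=7
  byte[14]=0x9A cont=1 payload=0x1A=26: acc |= 26<<7 -> acc=3404 shift=14
  byte[15]=0xCD cont=1 payload=0x4D=77: acc |= 77<<14 -> acc=1264972 shift=21
  byte[16]=0x59 cont=0 payload=0x59=89: acc |= 89<<21 -> acc=187911500 shift=28 [end]
Varint 6: bytes[13:17] = CC 9A CD 59 -> value 187911500 (4 byte(s))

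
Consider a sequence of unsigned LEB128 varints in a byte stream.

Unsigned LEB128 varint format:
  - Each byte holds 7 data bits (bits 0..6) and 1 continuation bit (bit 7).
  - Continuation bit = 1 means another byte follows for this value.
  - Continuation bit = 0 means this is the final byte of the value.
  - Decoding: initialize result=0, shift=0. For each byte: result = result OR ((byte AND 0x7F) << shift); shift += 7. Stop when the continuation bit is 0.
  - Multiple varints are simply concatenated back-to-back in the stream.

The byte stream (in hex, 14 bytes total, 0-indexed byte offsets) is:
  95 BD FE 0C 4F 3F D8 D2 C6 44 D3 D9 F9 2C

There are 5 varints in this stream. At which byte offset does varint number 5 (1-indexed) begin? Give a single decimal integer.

  byte[0]=0x95 cont=1 payload=0x15=21: acc |= 21<<0 -> acc=21 shift=7
  byte[1]=0xBD cont=1 payload=0x3D=61: acc |= 61<<7 -> acc=7829 shift=14
  byte[2]=0xFE cont=1 payload=0x7E=126: acc |= 126<<14 -> acc=2072213 shift=21
  byte[3]=0x0C cont=0 payload=0x0C=12: acc |= 12<<21 -> acc=27238037 shift=28 [end]
Varint 1: bytes[0:4] = 95 BD FE 0C -> value 27238037 (4 byte(s))
  byte[4]=0x4F cont=0 payload=0x4F=79: acc |= 79<<0 -> acc=79 shift=7 [end]
Varint 2: bytes[4:5] = 4F -> value 79 (1 byte(s))
  byte[5]=0x3F cont=0 payload=0x3F=63: acc |= 63<<0 -> acc=63 shift=7 [end]
Varint 3: bytes[5:6] = 3F -> value 63 (1 byte(s))
  byte[6]=0xD8 cont=1 payload=0x58=88: acc |= 88<<0 -> acc=88 shift=7
  byte[7]=0xD2 cont=1 payload=0x52=82: acc |= 82<<7 -> acc=10584 shift=14
  byte[8]=0xC6 cont=1 payload=0x46=70: acc |= 70<<14 -> acc=1157464 shift=21
  byte[9]=0x44 cont=0 payload=0x44=68: acc |= 68<<21 -> acc=143763800 shift=28 [end]
Varint 4: bytes[6:10] = D8 D2 C6 44 -> value 143763800 (4 byte(s))
  byte[10]=0xD3 cont=1 payload=0x53=83: acc |= 83<<0 -> acc=83 shift=7
  byte[11]=0xD9 cont=1 payload=0x59=89: acc |= 89<<7 -> acc=11475 shift=14
  byte[12]=0xF9 cont=1 payload=0x79=121: acc |= 121<<14 -> acc=1993939 shift=21
  byte[13]=0x2C cont=0 payload=0x2C=44: acc |= 44<<21 -> acc=94268627 shift=28 [end]
Varint 5: bytes[10:14] = D3 D9 F9 2C -> value 94268627 (4 byte(s))

Answer: 10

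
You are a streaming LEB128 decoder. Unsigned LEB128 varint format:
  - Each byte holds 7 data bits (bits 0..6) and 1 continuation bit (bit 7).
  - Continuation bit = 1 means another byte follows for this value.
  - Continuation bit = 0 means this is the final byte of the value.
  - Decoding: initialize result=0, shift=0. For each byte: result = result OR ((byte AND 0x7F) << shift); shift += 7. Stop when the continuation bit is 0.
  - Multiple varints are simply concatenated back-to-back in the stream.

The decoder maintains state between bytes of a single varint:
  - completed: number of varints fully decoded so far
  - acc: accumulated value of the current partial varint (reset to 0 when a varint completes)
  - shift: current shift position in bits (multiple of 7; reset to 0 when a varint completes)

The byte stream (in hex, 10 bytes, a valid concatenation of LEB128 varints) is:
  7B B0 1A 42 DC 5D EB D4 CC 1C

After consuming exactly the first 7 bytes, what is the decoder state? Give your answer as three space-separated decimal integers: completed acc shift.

Answer: 4 107 7

Derivation:
byte[0]=0x7B cont=0 payload=0x7B: varint #1 complete (value=123); reset -> completed=1 acc=0 shift=0
byte[1]=0xB0 cont=1 payload=0x30: acc |= 48<<0 -> completed=1 acc=48 shift=7
byte[2]=0x1A cont=0 payload=0x1A: varint #2 complete (value=3376); reset -> completed=2 acc=0 shift=0
byte[3]=0x42 cont=0 payload=0x42: varint #3 complete (value=66); reset -> completed=3 acc=0 shift=0
byte[4]=0xDC cont=1 payload=0x5C: acc |= 92<<0 -> completed=3 acc=92 shift=7
byte[5]=0x5D cont=0 payload=0x5D: varint #4 complete (value=11996); reset -> completed=4 acc=0 shift=0
byte[6]=0xEB cont=1 payload=0x6B: acc |= 107<<0 -> completed=4 acc=107 shift=7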